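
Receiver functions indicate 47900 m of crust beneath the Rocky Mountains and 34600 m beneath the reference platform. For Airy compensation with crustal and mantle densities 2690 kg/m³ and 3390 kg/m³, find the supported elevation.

2750 m

Excess crust Δ = 47900 m − 34600 m = 13300 m, split between elevation h and root r with h + r = Δ.
Airy balance ρ_c h = (ρ_m − ρ_c) r gives r = h ρ_c/(ρ_m − ρ_c), so h (1 + ρ_c/(ρ_m − ρ_c)) = Δ, i.e. h = Δ (ρ_m − ρ_c)/ρ_m.
h = 13300 m × 700/3390 = 2750 m.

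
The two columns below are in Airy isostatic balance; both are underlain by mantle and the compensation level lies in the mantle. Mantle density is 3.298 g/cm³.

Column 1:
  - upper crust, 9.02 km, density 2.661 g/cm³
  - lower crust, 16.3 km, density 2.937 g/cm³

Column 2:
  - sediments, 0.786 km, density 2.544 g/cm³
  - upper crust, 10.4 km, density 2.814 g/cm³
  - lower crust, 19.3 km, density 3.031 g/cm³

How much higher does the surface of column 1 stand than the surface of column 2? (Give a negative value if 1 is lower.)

For any compensation level in the mantle, the mantle terms cancel and isostasy reduces to e = (Σt_1 − Σt_2) − (Σ(ρt)_1 − Σ(ρt)_2) / ρ_m.
Σt_1 = 25.32 km; Σt_2 = 30.486 km; Σ(ρt)_1 = 71.87532; Σ(ρt)_2 = 89.763484 (in km·g/cm³).
e = (25.32 − 30.486) − (71.87532 − 89.763484) / 3.298 = 0.258 km.

0.258 km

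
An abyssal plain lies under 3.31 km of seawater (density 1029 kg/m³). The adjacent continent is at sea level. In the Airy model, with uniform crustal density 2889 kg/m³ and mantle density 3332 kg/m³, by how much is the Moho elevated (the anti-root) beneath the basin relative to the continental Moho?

13.9 km

In Airy isostatic equilibrium: replacing crust with seawater at the top is compensated by replacing crust with mantle at the base: d (ρ_c − ρ_w) = a (ρ_m − ρ_c).
a = d (ρ_c − ρ_w)/(ρ_m − ρ_c) = 3.31 km × 1860/443 = 13.9 km.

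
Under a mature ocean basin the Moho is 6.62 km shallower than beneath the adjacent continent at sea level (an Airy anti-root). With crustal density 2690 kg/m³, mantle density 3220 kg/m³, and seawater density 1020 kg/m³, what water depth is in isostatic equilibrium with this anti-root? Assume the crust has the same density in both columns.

2.1 km

Replacing a thickness d of crust by seawater at the top must be balanced by replacing crust with mantle at the base: d (ρ_c − ρ_w) = a (ρ_m − ρ_c).
d = a (ρ_m − ρ_c)/(ρ_c − ρ_w) = 6.62 km × 530/1670 = 2.1 km.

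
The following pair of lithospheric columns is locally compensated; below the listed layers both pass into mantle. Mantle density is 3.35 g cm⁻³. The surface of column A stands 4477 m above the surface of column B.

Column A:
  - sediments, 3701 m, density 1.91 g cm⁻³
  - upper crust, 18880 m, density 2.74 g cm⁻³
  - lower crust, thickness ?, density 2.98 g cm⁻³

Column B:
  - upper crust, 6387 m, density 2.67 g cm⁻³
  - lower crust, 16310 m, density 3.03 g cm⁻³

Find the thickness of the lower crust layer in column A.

Take the compensation level at the base of the deeper column (depth z_c below the surface of column A) and equate Σ ρ_i t_i down to z_c; mantle fills any gap and the z_c terms cancel.
Column A: 3701×1.91 + 18880×2.74 + x×2.98 + (z_c − 22581 − x)×3.35
Column B: 4477×0 + 6387×2.67 + 16310×3.03 + (z_c − 4477 − 22697)×3.35
The z_c×3.35 term appears on both sides and cancels. Collect the known terms of each column as K = Σ(ρt)_known − 3.35 × (depth of known layers): K_A = 58800.11 − 3.35×22581 = −16846.24; K_B = 66472.59 − 3.35×(4477 + 22697) = −24560.31.
Balance: K_A − x×(3.35 − 2.98) = K_B, so x = (K_A − K_B)/(3.35 − 2.98) = 7714.07/0.37 = 20800 m.

20800 m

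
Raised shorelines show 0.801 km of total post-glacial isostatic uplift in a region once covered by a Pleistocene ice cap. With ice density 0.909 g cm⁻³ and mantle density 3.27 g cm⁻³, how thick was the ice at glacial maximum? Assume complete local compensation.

2.88 km

u = t ρ_ice/ρ_m → t = u ρ_m/ρ_ice = 0.801 km × 3.27/0.909 = 2.88 km.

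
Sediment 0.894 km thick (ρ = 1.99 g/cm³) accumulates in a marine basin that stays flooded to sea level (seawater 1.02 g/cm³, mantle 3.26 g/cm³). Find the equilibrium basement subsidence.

0.387 km

Submarine loading: the sediment displaces seawater, and the subsidence is in turn flooded, so s (ρ_m − ρ_w) = t (ρ_sed − ρ_w).
s = 0.894 km × (1.99 − 1.02) / (3.26 − 1.02) = 0.387 km.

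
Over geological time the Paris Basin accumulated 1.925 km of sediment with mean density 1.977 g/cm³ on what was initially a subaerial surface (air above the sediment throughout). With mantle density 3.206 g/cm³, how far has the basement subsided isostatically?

Subaerial load: s = t ρ_sed / ρ_m = 1.925 km × 1.977/3.206 = 1.19 km.

1.19 km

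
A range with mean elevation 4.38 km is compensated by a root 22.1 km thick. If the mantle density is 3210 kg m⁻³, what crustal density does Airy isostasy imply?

ρ_c h = (ρ_m − ρ_c) r → ρ_c (h + r) = ρ_m r → ρ_c = ρ_m r / (h + r).
ρ_c = 3210 × 22.1 km / (4.38 km + 22.1 km) = 2680 kg m⁻³.

2680 kg m⁻³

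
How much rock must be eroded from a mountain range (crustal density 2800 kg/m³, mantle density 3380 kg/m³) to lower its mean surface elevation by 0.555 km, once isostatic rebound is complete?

Net drop Δ = e − u = e − e ρ_c/ρ_m = e (ρ_m − ρ_c)/ρ_m.
e = Δ ρ_m/(ρ_m − ρ_c) = 0.555 km × 3380/580 = 3.23 km.

3.23 km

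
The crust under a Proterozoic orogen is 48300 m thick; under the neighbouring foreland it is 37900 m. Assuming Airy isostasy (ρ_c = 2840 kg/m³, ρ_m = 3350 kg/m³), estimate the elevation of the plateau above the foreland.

1580 m

Excess crust Δ = 48300 m − 37900 m = 10400 m, split between elevation h and root r with h + r = Δ.
Airy balance ρ_c h = (ρ_m − ρ_c) r gives r = h ρ_c/(ρ_m − ρ_c), so h (1 + ρ_c/(ρ_m − ρ_c)) = Δ, i.e. h = Δ (ρ_m − ρ_c)/ρ_m.
h = 10400 m × 510/3350 = 1580 m.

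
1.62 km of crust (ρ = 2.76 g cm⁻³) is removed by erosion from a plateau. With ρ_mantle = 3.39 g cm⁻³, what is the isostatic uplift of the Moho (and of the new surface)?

Unloading: uplift u = e ρ_c/ρ_m = 1.62 km × 2.76/3.39 = 1.32 km.

1.32 km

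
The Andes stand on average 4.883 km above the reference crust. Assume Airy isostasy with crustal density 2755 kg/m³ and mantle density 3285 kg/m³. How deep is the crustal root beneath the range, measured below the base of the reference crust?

25.4 km

Balancing pressure at the compensation depth: the weight of the topography is balanced by the buoyancy of the root, ρ_c h = (ρ_m − ρ_c) r.
r = h · ρ_c / (ρ_m − ρ_c) = 4.883 km × 2755 / (3285 − 2755) = 25.4 km.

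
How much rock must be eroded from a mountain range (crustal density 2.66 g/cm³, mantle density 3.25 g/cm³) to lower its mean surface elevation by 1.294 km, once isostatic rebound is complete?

7.13 km

Net drop Δ = e − u = e − e ρ_c/ρ_m = e (ρ_m − ρ_c)/ρ_m.
e = Δ ρ_m/(ρ_m − ρ_c) = 1.294 km × 3.25/0.59 = 7.13 km.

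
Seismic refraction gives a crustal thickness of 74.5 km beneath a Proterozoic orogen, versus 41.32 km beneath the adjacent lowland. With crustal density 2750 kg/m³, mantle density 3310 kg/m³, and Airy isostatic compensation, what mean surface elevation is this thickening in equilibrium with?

Excess crust Δ = 74.5 km − 41.32 km = 33.18 km, split between elevation h and root r with h + r = Δ.
Airy balance ρ_c h = (ρ_m − ρ_c) r gives r = h ρ_c/(ρ_m − ρ_c), so h (1 + ρ_c/(ρ_m − ρ_c)) = Δ, i.e. h = Δ (ρ_m − ρ_c)/ρ_m.
h = 33.18 km × 560/3310 = 5.61 km.

5.61 km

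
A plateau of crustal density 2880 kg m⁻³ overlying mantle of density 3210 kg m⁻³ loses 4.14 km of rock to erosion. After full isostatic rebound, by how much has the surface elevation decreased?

0.426 km

Rebound u = e ρ_c/ρ_m = 4.14 km × 2880/3210 = 3.714 km.
Net surface drop = e − u = 4.14 km − 3.714 km = e (ρ_m − ρ_c)/ρ_m = 0.426 km.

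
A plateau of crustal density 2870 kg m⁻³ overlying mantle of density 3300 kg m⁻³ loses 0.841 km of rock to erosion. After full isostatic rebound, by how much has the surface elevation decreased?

Rebound u = e ρ_c/ρ_m = 0.841 km × 2870/3300 = 0.7314 km.
Net surface drop = e − u = 0.841 km − 0.7314 km = e (ρ_m − ρ_c)/ρ_m = 0.11 km.

0.11 km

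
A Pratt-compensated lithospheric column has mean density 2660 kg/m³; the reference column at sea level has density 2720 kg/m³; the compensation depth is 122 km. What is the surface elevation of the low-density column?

ρ_ref D = ρ (D + h) → h = D (ρ_ref − ρ)/ρ.
h = 122 km × (2720 − 2660)/2660 = 2.75 km.

2.75 km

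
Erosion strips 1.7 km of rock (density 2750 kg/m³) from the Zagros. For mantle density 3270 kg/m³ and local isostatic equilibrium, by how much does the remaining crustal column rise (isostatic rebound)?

1.43 km

Unloading: uplift u = e ρ_c/ρ_m = 1.7 km × 2750/3270 = 1.43 km.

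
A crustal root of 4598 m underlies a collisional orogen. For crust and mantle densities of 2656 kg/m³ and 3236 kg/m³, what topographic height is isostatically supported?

Equating mass per unit area of the two columns: ρ_c h = (ρ_m − ρ_c) r.
h = r (ρ_m − ρ_c) / ρ_c = 4598 m × (3236 − 2656) / 2656 = 1000 m.

1000 m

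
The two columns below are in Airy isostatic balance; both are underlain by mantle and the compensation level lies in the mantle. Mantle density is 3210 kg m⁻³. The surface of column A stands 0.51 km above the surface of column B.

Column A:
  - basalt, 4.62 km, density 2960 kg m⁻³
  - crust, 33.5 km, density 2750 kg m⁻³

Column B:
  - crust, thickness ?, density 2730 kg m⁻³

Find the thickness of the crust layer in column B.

31.1 km

Take the compensation level at the base of the deeper column (depth z_c below the surface of column A) and equate Σ ρ_i t_i down to z_c; mantle fills any gap and the z_c terms cancel.
Column A: 4.62×2960 + 33.5×2750 + (z_c − 38.12)×3210
Column B: 0.51×0 + x×2730 + (z_c − 0.51 − 0 − x)×3210
The z_c×3210 term appears on both sides and cancels. Collect the known terms of each column as K = Σ(ρt)_known − 3210 × (depth of known layers): K_A = 105800.2 − 3210×38.12 = −16565; K_B = 0 − 3210×(0.51 + 0) = −1637.1.
Balance: K_A = K_B − x×(3210 − 2730), so x = (K_B − K_A)/(3210 − 2730) = 14927.9/480 = 31.1 km.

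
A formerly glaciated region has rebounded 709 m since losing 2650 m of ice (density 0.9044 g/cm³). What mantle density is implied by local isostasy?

ρ_m = ρ_ice t / u = 0.9044 × 2650 m/709 m = 3.38 g/cm³.

3.38 g/cm³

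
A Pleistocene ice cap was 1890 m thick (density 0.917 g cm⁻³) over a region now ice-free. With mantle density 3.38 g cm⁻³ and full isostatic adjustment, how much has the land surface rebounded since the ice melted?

513 m

Removing the load lets mantle flow back in; uplift u satisfies ρ_ice t = ρ_m u.
u = t ρ_ice/ρ_m = 1890 m × 0.917/3.38 = 513 m.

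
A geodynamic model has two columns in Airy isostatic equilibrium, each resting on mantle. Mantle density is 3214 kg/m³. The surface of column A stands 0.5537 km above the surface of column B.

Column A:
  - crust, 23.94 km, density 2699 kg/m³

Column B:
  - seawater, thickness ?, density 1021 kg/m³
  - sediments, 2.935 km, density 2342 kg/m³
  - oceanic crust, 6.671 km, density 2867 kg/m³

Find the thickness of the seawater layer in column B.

2.59 km

Take the compensation level at the base of the deeper column (depth z_c below the surface of column A) and equate Σ ρ_i t_i down to z_c; mantle fills any gap and the z_c terms cancel.
Column A: 23.94×2699 + (z_c − 23.94)×3214
Column B: 0.5537×0 + x×1021 + 2.935×2342 + 6.671×2867 + (z_c − 0.5537 − 9.606 − x)×3214
The z_c×3214 term appears on both sides and cancels. Collect the known terms of each column as K = Σ(ρt)_known − 3214 × (depth of known layers): K_A = 64614.06 − 3214×23.94 = −12329.1; K_B = 25999.527 − 3214×(0.5537 + 9.606) = −6653.7488.
Balance: K_A = K_B − x×(3214 − 1021), so x = (K_B − K_A)/(3214 − 1021) = 5675.35/2193 = 2.59 km.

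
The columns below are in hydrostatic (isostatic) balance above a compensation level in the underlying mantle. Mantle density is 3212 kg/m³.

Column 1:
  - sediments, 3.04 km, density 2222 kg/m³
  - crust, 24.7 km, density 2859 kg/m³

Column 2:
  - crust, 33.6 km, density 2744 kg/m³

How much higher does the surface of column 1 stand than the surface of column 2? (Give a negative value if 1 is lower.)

For any compensation level in the mantle, the mantle terms cancel and isostasy reduces to e = (Σt_1 − Σt_2) − (Σ(ρt)_1 − Σ(ρt)_2) / ρ_m.
Σt_1 = 27.74 km; Σt_2 = 33.6 km; Σ(ρt)_1 = 77372.18; Σ(ρt)_2 = 92198.4 (in km·kg/m³).
e = (27.74 − 33.6) − (77372.18 − 92198.4) / 3212 = −1.24 km.

−1.24 km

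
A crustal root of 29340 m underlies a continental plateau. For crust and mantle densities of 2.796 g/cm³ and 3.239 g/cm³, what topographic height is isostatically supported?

4650 m

In Airy isostatic equilibrium: ρ_c h = (ρ_m − ρ_c) r.
h = r (ρ_m − ρ_c) / ρ_c = 29340 m × (3.239 − 2.796) / 2.796 = 4650 m.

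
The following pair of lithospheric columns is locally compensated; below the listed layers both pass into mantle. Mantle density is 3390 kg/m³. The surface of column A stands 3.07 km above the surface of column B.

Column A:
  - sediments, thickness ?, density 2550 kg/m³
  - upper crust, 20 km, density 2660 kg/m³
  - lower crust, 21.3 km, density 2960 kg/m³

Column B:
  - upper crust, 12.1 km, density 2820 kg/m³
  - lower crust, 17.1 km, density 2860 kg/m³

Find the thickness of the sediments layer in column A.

3.11 km

Take the compensation level at the base of the deeper column (depth z_c below the surface of column A) and equate Σ ρ_i t_i down to z_c; mantle fills any gap and the z_c terms cancel.
Column A: x×2550 + 20×2660 + 21.3×2960 + (z_c − 41.3 − x)×3390
Column B: 3.07×0 + 12.1×2820 + 17.1×2860 + (z_c − 3.07 − 29.2)×3390
The z_c×3390 term appears on both sides and cancels. Collect the known terms of each column as K = Σ(ρt)_known − 3390 × (depth of known layers): K_A = 116248 − 3390×41.3 = −23759; K_B = 83028 − 3390×(3.07 + 29.2) = −26367.3.
Balance: K_A − x×(3390 − 2550) = K_B, so x = (K_A − K_B)/(3390 − 2550) = 2608.3/840 = 3.11 km.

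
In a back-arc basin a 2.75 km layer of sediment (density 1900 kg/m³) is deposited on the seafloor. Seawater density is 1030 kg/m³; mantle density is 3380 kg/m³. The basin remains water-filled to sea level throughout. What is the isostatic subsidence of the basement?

1.02 km

Submarine loading: the sediment displaces seawater, and the subsidence is in turn flooded, so s (ρ_m − ρ_w) = t (ρ_sed − ρ_w).
s = 2.75 km × (1900 − 1030) / (3380 − 1030) = 1.02 km.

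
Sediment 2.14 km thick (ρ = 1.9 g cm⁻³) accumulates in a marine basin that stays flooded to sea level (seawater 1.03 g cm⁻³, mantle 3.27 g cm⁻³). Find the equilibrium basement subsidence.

Submarine loading: the sediment displaces seawater, and the subsidence is in turn flooded, so s (ρ_m − ρ_w) = t (ρ_sed − ρ_w).
s = 2.14 km × (1.9 − 1.03) / (3.27 − 1.03) = 0.831 km.

0.831 km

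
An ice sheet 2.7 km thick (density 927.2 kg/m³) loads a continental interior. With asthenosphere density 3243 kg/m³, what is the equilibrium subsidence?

By Archimedes' principle applied to the lithosphere: the ice load ρ_ice t is balanced by mantle displaced below, ρ_m s.
s = t ρ_ice / ρ_m = 2.7 km × 927.2/3243 = 0.772 km.

0.772 km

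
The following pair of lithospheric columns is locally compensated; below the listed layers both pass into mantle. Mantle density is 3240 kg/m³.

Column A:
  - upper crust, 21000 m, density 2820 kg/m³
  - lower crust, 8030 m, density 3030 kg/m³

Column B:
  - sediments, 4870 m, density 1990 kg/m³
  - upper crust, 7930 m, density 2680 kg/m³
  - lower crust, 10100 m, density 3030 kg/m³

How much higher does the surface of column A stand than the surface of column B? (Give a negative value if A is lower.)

−661 m

For any compensation level in the mantle, the mantle terms cancel and isostasy reduces to e = (Σt_A − Σt_B) − (Σ(ρt)_A − Σ(ρt)_B) / ρ_m.
Σt_A = 29030 m; Σt_B = 22900 m; Σ(ρt)_A = 83550900; Σ(ρt)_B = 61546700 (in m·kg/m³).
e = (29030 − 22900) − (83550900 − 61546700) / 3240 = −661 m.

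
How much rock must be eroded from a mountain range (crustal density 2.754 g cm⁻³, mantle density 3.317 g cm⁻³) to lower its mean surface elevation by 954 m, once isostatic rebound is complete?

5620 m

Net drop Δ = e − u = e − e ρ_c/ρ_m = e (ρ_m − ρ_c)/ρ_m.
e = Δ ρ_m/(ρ_m − ρ_c) = 954 m × 3.317/0.563 = 5620 m.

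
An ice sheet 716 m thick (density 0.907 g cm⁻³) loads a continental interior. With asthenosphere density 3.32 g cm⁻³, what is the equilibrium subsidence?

In Airy isostatic equilibrium: the ice load ρ_ice t is balanced by mantle displaced below, ρ_m s.
s = t ρ_ice / ρ_m = 716 m × 0.907/3.32 = 196 m.

196 m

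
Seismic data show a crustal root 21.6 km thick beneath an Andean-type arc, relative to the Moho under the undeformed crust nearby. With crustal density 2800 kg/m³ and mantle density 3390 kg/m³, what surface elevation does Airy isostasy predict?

4.55 km

By Archimedes' principle applied to the lithosphere: ρ_c h = (ρ_m − ρ_c) r.
h = r (ρ_m − ρ_c) / ρ_c = 21.6 km × (3390 − 2800) / 2800 = 4.55 km.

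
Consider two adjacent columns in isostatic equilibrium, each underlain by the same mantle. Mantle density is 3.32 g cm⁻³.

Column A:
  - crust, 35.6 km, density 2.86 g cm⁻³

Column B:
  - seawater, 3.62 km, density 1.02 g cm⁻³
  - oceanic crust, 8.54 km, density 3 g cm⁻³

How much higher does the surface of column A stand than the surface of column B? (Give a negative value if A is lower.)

For any compensation level in the mantle, the mantle terms cancel and isostasy reduces to e = (Σt_A − Σt_B) − (Σ(ρt)_A − Σ(ρt)_B) / ρ_m.
Σt_A = 35.6 km; Σt_B = 12.16 km; Σ(ρt)_A = 101.816; Σ(ρt)_B = 29.3124 (in km·g cm⁻³).
e = (35.6 − 12.16) − (101.816 − 29.3124) / 3.32 = 1.6 km.

1.6 km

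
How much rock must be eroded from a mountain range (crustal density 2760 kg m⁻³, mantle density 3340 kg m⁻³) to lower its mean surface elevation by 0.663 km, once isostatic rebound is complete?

3.82 km

Net drop Δ = e − u = e − e ρ_c/ρ_m = e (ρ_m − ρ_c)/ρ_m.
e = Δ ρ_m/(ρ_m − ρ_c) = 0.663 km × 3340/580 = 3.82 km.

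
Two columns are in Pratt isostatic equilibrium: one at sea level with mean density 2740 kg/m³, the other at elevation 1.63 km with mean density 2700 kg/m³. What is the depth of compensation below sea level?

110 km

ρ_ref D = ρ (D + h) → D (ρ_ref − ρ) = ρ h.
D = ρ h/(ρ_ref − ρ) = 2700 × 1.63 km/(2740 − 2700) = 110 km.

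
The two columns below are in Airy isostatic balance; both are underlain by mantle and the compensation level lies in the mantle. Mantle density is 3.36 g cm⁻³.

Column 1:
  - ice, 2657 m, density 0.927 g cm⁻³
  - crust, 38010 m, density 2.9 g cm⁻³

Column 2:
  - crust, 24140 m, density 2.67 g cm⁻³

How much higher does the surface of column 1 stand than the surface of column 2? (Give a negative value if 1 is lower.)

For any compensation level in the mantle, the mantle terms cancel and isostasy reduces to e = (Σt_1 − Σt_2) − (Σ(ρt)_1 − Σ(ρt)_2) / ρ_m.
Σt_1 = 40667 m; Σt_2 = 24140 m; Σ(ρt)_1 = 112692.039; Σ(ρt)_2 = 64453.8 (in m·g cm⁻³).
e = (40667 − 24140) − (112692.039 − 64453.8) / 3.36 = 2170 m.

2170 m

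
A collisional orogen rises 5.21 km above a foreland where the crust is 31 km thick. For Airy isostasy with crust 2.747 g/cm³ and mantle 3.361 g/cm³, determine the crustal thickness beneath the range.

59.5 km

Root depth r = h ρ_c / (ρ_m − ρ_c) = 5.21 km × 2.747 / 0.614 = 23.31 km.
Total thickness = T + h + r = 31 km + 5.21 km + 23.31 km = 59.5 km.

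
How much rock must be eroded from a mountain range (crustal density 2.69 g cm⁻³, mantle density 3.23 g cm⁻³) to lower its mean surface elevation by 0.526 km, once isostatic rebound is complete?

3.15 km

Net drop Δ = e − u = e − e ρ_c/ρ_m = e (ρ_m − ρ_c)/ρ_m.
e = Δ ρ_m/(ρ_m − ρ_c) = 0.526 km × 3.23/0.54 = 3.15 km.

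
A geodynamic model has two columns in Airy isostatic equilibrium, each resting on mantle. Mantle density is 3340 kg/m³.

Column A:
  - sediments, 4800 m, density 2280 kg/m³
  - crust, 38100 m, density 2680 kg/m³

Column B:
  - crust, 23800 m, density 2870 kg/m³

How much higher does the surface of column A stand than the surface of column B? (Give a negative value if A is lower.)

5700 m

For any compensation level in the mantle, the mantle terms cancel and isostasy reduces to e = (Σt_A − Σt_B) − (Σ(ρt)_A − Σ(ρt)_B) / ρ_m.
Σt_A = 42900 m; Σt_B = 23800 m; Σ(ρt)_A = 113052000; Σ(ρt)_B = 68306000 (in m·kg/m³).
e = (42900 − 23800) − (113052000 − 68306000) / 3340 = 5700 m.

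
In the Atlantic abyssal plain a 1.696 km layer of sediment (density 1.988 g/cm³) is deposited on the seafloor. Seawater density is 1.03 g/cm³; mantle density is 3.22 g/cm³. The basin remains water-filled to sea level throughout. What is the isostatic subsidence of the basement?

0.742 km

Submarine loading: the sediment displaces seawater, and the subsidence is in turn flooded, so s (ρ_m − ρ_w) = t (ρ_sed − ρ_w).
s = 1.696 km × (1.988 − 1.03) / (3.22 − 1.03) = 0.742 km.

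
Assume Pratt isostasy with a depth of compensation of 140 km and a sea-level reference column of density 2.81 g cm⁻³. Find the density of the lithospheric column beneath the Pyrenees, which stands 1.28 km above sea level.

2.78 g cm⁻³

Pratt balance: ρ_ref D = ρ (D + h).
ρ = ρ_ref D/(D + h) = 2.81 × 140 km/(140 km + 1.28 km) = 2.78 g cm⁻³.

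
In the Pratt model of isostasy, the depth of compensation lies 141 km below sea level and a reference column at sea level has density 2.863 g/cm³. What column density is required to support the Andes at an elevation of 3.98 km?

2.78 g/cm³

Pratt balance: ρ_ref D = ρ (D + h).
ρ = ρ_ref D/(D + h) = 2.863 × 141 km/(141 km + 3.98 km) = 2.78 g/cm³.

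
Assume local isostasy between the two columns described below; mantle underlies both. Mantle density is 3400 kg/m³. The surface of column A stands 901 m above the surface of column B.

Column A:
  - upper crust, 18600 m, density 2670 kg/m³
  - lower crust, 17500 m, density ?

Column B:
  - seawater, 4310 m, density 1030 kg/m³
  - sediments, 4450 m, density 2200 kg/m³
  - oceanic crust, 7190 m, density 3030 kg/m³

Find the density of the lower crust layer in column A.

2960 kg/m³

Take the compensation level at the base of the deeper column (depth z_c below the surface of column A) and equate Σ ρ_i t_i down to z_c; mantle fills any gap and the z_c terms cancel.
Column A: 18600×2670 + 17500×ρ + (z_c − 36100)×3400
Column B: 901×0 + 4310×1030 + 4450×2200 + 7190×3030 + (z_c − 901 − 15950)×3400
The z_c×3400 term appears on both sides and cancels. Collect the known terms of each column as K = Σ(ρt)_known − 3400 × (depth of known layers): K_A = 49662000 − 3400×36100 = −73078000; K_B = 36015000 − 3400×(901 + 15950) = −21278400.
Balance: K_A + 17500×ρ = K_B, so ρ = (K_B − K_A)/17500 = 51799600/17500 = 2960 kg/m³.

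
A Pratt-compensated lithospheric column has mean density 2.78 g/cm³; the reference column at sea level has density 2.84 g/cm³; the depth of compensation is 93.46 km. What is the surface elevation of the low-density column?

2.02 km

ρ_ref D = ρ (D + h) → h = D (ρ_ref − ρ)/ρ.
h = 93.46 km × (2.84 − 2.78)/2.78 = 2.02 km.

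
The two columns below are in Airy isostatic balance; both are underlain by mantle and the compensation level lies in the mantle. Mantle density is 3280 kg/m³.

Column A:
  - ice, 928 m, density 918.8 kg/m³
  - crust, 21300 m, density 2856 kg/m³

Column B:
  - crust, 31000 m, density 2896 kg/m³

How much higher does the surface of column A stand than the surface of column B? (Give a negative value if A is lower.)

For any compensation level in the mantle, the mantle terms cancel and isostasy reduces to e = (Σt_A − Σt_B) − (Σ(ρt)_A − Σ(ρt)_B) / ρ_m.
Σt_A = 22228 m; Σt_B = 31000 m; Σ(ρt)_A = 61685446.4; Σ(ρt)_B = 89776000 (in m·kg/m³).
e = (22228 − 31000) − (61685446.4 − 89776000) / 3280 = −208 m.

−208 m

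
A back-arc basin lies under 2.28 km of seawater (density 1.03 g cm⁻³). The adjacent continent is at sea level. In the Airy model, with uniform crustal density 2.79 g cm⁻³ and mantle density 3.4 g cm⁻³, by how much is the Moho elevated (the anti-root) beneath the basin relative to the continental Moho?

Isostatic balance requires: replacing crust with seawater at the top is compensated by replacing crust with mantle at the base: d (ρ_c − ρ_w) = a (ρ_m − ρ_c).
a = d (ρ_c − ρ_w)/(ρ_m − ρ_c) = 2.28 km × 1.76/0.61 = 6.58 km.

6.58 km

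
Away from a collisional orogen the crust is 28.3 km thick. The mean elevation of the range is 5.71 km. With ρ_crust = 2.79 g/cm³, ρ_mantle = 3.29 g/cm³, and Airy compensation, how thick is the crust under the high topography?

65.9 km

Root depth r = h ρ_c / (ρ_m − ρ_c) = 5.71 km × 2.79 / 0.5 = 31.86 km.
Total thickness = T + h + r = 28.3 km + 5.71 km + 31.86 km = 65.9 km.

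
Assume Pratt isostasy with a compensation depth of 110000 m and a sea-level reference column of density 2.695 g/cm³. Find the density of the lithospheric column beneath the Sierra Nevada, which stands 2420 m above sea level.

2.64 g/cm³

Pratt balance: ρ_ref D = ρ (D + h).
ρ = ρ_ref D/(D + h) = 2.695 × 110000 m/(110000 m + 2420 m) = 2.64 g/cm³.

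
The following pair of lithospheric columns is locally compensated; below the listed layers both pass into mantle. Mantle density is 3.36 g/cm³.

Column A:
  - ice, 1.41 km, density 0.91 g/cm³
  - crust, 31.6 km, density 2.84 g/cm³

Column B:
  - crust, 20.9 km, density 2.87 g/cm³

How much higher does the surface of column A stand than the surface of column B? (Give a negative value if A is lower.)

2.87 km

For any compensation level in the mantle, the mantle terms cancel and isostasy reduces to e = (Σt_A − Σt_B) − (Σ(ρt)_A − Σ(ρt)_B) / ρ_m.
Σt_A = 33.01 km; Σt_B = 20.9 km; Σ(ρt)_A = 91.0271; Σ(ρt)_B = 59.983 (in km·g/cm³).
e = (33.01 − 20.9) − (91.0271 − 59.983) / 3.36 = 2.87 km.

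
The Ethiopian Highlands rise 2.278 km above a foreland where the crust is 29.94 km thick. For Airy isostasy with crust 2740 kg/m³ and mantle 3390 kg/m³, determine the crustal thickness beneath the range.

Root depth r = h ρ_c / (ρ_m − ρ_c) = 2.278 km × 2740 / 650 = 9.603 km.
Total thickness = T + h + r = 29.94 km + 2.278 km + 9.603 km = 41.8 km.

41.8 km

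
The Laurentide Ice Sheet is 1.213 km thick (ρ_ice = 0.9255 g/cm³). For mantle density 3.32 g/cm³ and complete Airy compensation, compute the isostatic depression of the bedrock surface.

Equating mass per unit area of the two columns: the ice load ρ_ice t is balanced by mantle displaced below, ρ_m s.
s = t ρ_ice / ρ_m = 1.213 km × 0.9255/3.32 = 0.338 km.

0.338 km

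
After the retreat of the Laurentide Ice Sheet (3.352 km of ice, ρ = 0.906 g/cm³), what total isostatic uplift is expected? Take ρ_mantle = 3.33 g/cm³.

0.912 km

Removing the load lets mantle flow back in; uplift u satisfies ρ_ice t = ρ_m u.
u = t ρ_ice/ρ_m = 3.352 km × 0.906/3.33 = 0.912 km.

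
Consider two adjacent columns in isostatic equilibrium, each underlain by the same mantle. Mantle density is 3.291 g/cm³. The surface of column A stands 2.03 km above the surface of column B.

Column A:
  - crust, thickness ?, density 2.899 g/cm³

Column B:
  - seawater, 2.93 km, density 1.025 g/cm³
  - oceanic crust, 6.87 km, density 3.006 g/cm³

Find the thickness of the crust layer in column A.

39 km

Take the compensation level at the base of the deeper column (depth z_c below the surface of column A) and equate Σ ρ_i t_i down to z_c; mantle fills any gap and the z_c terms cancel.
Column A: x×2.899 + (z_c − 0 − x)×3.291
Column B: 2.03×0 + 2.93×1.025 + 6.87×3.006 + (z_c − 2.03 − 9.8)×3.291
The z_c×3.291 term appears on both sides and cancels. Collect the known terms of each column as K = Σ(ρt)_known − 3.291 × (depth of known layers): K_A = 0 − 3.291×0 = 0; K_B = 23.65447 − 3.291×(2.03 + 9.8) = −15.27806.
Balance: K_A − x×(3.291 − 2.899) = K_B, so x = (K_A − K_B)/(3.291 − 2.899) = 15.2781/0.392 = 39 km.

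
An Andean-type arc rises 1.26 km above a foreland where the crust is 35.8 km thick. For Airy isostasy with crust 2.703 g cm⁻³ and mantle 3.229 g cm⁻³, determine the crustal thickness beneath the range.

43.5 km

Root depth r = h ρ_c / (ρ_m − ρ_c) = 1.26 km × 2.703 / 0.526 = 6.475 km.
Total thickness = T + h + r = 35.8 km + 1.26 km + 6.475 km = 43.5 km.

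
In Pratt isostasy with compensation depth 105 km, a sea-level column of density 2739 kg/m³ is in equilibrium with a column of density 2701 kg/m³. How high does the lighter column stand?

ρ_ref D = ρ (D + h) → h = D (ρ_ref − ρ)/ρ.
h = 105 km × (2739 − 2701)/2701 = 1.48 km.

1.48 km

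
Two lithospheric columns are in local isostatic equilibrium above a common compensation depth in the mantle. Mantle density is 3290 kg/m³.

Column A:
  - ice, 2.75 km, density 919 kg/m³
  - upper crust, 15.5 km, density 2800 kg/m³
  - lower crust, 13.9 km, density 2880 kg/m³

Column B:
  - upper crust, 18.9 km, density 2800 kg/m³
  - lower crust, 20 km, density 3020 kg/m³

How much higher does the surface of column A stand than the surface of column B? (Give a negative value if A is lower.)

1.57 km

For any compensation level in the mantle, the mantle terms cancel and isostasy reduces to e = (Σt_A − Σt_B) − (Σ(ρt)_A − Σ(ρt)_B) / ρ_m.
Σt_A = 32.15 km; Σt_B = 38.9 km; Σ(ρt)_A = 85959.25; Σ(ρt)_B = 113320 (in km·kg/m³).
e = (32.15 − 38.9) − (85959.25 − 113320) / 3290 = 1.57 km.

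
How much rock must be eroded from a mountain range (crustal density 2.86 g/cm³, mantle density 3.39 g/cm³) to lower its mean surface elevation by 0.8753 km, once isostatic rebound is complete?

Net drop Δ = e − u = e − e ρ_c/ρ_m = e (ρ_m − ρ_c)/ρ_m.
e = Δ ρ_m/(ρ_m − ρ_c) = 0.8753 km × 3.39/0.53 = 5.6 km.

5.6 km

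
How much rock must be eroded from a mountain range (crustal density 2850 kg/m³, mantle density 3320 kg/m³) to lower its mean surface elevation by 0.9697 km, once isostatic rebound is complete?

6.85 km

Net drop Δ = e − u = e − e ρ_c/ρ_m = e (ρ_m − ρ_c)/ρ_m.
e = Δ ρ_m/(ρ_m − ρ_c) = 0.9697 km × 3320/470 = 6.85 km.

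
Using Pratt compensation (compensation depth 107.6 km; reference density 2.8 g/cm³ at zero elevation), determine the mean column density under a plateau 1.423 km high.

2.76 g/cm³

Pratt balance: ρ_ref D = ρ (D + h).
ρ = ρ_ref D/(D + h) = 2.8 × 107.6 km/(107.6 km + 1.423 km) = 2.76 g/cm³.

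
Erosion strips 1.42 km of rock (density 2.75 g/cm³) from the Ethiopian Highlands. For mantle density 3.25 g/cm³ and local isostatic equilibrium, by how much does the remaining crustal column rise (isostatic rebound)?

1.2 km

Unloading: uplift u = e ρ_c/ρ_m = 1.42 km × 2.75/3.25 = 1.2 km.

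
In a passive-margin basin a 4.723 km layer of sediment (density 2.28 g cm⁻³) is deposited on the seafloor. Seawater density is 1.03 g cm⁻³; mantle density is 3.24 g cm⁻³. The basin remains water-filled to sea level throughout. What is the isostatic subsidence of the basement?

2.67 km

Submarine loading: the sediment displaces seawater, and the subsidence is in turn flooded, so s (ρ_m − ρ_w) = t (ρ_sed − ρ_w).
s = 4.723 km × (2.28 − 1.03) / (3.24 − 1.03) = 2.67 km.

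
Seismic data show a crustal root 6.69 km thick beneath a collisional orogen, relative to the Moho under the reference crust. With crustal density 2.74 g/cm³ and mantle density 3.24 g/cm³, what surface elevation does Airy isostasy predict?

1.22 km

Equating mass per unit area of the two columns: ρ_c h = (ρ_m − ρ_c) r.
h = r (ρ_m − ρ_c) / ρ_c = 6.69 km × (3.24 − 2.74) / 2.74 = 1.22 km.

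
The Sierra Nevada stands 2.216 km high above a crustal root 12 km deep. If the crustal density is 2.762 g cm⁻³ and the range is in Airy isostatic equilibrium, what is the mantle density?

3.27 g cm⁻³

Airy balance: ρ_c h = (ρ_m − ρ_c) r → ρ_m = ρ_c (1 + h/r).
ρ_m = 2.762 × (1 + 2.216 km/12 km) = 3.27 g cm⁻³.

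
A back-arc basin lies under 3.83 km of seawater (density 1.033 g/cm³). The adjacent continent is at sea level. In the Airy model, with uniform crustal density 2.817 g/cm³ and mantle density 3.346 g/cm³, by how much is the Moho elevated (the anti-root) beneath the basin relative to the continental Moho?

12.9 km

Isostatic balance requires: replacing crust with seawater at the top is compensated by replacing crust with mantle at the base: d (ρ_c − ρ_w) = a (ρ_m − ρ_c).
a = d (ρ_c − ρ_w)/(ρ_m − ρ_c) = 3.83 km × 1.784/0.529 = 12.9 km.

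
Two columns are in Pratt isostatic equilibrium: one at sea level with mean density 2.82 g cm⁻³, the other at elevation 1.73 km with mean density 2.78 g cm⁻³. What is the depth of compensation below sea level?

ρ_ref D = ρ (D + h) → D (ρ_ref − ρ) = ρ h.
D = ρ h/(ρ_ref − ρ) = 2.78 × 1.73 km/(2.82 − 2.78) = 120 km.

120 km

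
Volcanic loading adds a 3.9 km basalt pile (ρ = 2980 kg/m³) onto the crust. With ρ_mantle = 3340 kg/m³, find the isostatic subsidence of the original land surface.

3.48 km

Subaerial loading: s = t ρ_load / ρ_m.
s = 3.9 km × 2980/3340 = 3.48 km.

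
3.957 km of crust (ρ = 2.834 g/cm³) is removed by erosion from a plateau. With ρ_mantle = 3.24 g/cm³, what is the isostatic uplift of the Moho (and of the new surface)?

3.46 km

Unloading: uplift u = e ρ_c/ρ_m = 3.957 km × 2.834/3.24 = 3.46 km.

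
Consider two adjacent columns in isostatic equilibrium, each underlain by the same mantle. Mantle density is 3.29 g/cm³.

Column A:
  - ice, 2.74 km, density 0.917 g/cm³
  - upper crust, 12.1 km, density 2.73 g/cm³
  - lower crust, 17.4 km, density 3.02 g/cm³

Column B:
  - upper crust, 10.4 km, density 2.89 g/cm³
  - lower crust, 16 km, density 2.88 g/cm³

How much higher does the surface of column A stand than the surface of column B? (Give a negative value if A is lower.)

For any compensation level in the mantle, the mantle terms cancel and isostasy reduces to e = (Σt_A − Σt_B) − (Σ(ρt)_A − Σ(ρt)_B) / ρ_m.
Σt_A = 32.24 km; Σt_B = 26.4 km; Σ(ρt)_A = 88.09358; Σ(ρt)_B = 76.136 (in km·g/cm³).
e = (32.24 − 26.4) − (88.09358 − 76.136) / 3.29 = 2.21 km.

2.21 km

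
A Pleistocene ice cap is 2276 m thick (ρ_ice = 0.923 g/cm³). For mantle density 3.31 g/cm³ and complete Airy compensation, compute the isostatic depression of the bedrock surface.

In Airy isostatic equilibrium: the ice load ρ_ice t is balanced by mantle displaced below, ρ_m s.
s = t ρ_ice / ρ_m = 2276 m × 0.923/3.31 = 635 m.

635 m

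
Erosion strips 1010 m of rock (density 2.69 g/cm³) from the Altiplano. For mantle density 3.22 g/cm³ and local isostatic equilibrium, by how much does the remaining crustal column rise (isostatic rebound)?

844 m

Unloading: uplift u = e ρ_c/ρ_m = 1010 m × 2.69/3.22 = 844 m.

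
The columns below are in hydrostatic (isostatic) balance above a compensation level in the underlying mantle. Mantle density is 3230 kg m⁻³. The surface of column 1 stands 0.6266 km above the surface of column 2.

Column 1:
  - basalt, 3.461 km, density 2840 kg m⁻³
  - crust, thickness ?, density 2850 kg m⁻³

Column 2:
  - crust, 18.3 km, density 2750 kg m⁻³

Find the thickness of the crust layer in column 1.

24.9 km

Take the compensation level at the base of the deeper column (depth z_c below the surface of column 1) and equate Σ ρ_i t_i down to z_c; mantle fills any gap and the z_c terms cancel.
Column 1: 3.461×2840 + x×2850 + (z_c − 3.461 − x)×3230
Column 2: 0.6266×0 + 18.3×2750 + (z_c − 0.6266 − 18.3)×3230
The z_c×3230 term appears on both sides and cancels. Collect the known terms of each column as K = Σ(ρt)_known − 3230 × (depth of known layers): K_1 = 9829.24 − 3230×3.461 = −1349.79; K_2 = 50325 − 3230×(0.6266 + 18.3) = −10807.918.
Balance: K_1 − x×(3230 − 2850) = K_2, so x = (K_1 − K_2)/(3230 − 2850) = 9458.13/380 = 24.9 km.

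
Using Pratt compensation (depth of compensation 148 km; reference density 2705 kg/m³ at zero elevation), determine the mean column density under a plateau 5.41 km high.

Pratt balance: ρ_ref D = ρ (D + h).
ρ = ρ_ref D/(D + h) = 2705 × 148 km/(148 km + 5.41 km) = 2610 kg/m³.

2610 kg/m³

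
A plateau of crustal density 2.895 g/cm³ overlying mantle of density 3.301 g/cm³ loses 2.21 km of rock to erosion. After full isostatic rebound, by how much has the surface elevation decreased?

Rebound u = e ρ_c/ρ_m = 2.21 km × 2.895/3.301 = 1.938 km.
Net surface drop = e − u = 2.21 km − 1.938 km = e (ρ_m − ρ_c)/ρ_m = 0.272 km.

0.272 km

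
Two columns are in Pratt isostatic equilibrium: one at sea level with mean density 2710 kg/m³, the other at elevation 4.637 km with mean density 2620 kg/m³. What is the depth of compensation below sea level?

135 km

ρ_ref D = ρ (D + h) → D (ρ_ref − ρ) = ρ h.
D = ρ h/(ρ_ref − ρ) = 2620 × 4.637 km/(2710 − 2620) = 135 km.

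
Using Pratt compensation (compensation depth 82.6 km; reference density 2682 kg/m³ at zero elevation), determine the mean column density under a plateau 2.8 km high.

Pratt balance: ρ_ref D = ρ (D + h).
ρ = ρ_ref D/(D + h) = 2682 × 82.6 km/(82.6 km + 2.8 km) = 2590 kg/m³.

2590 kg/m³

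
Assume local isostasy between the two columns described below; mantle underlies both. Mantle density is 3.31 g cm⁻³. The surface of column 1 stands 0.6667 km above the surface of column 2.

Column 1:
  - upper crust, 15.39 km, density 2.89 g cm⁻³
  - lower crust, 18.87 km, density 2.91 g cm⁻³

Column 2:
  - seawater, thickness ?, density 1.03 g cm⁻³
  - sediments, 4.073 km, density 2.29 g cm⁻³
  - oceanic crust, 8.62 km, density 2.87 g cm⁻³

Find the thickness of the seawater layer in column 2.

Take the compensation level at the base of the deeper column (depth z_c below the surface of column 1) and equate Σ ρ_i t_i down to z_c; mantle fills any gap and the z_c terms cancel.
Column 1: 15.39×2.89 + 18.87×2.91 + (z_c − 34.26)×3.31
Column 2: 0.6667×0 + x×1.03 + 4.073×2.29 + 8.62×2.87 + (z_c − 0.6667 − 12.693 − x)×3.31
The z_c×3.31 term appears on both sides and cancels. Collect the known terms of each column as K = Σ(ρt)_known − 3.31 × (depth of known layers): K_1 = 99.3888 − 3.31×34.26 = −14.0118; K_2 = 34.06657 − 3.31×(0.6667 + 12.693) = −10.154037.
Balance: K_1 = K_2 − x×(3.31 − 1.03), so x = (K_2 − K_1)/(3.31 − 1.03) = 3.85776/2.28 = 1.69 km.

1.69 km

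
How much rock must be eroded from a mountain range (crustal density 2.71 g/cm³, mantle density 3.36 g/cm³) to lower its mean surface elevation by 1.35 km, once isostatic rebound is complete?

6.98 km

Net drop Δ = e − u = e − e ρ_c/ρ_m = e (ρ_m − ρ_c)/ρ_m.
e = Δ ρ_m/(ρ_m − ρ_c) = 1.35 km × 3.36/0.65 = 6.98 km.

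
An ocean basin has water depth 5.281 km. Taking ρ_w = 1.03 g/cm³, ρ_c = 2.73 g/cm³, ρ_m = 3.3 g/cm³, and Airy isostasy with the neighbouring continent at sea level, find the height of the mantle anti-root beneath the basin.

15.8 km

In Airy isostatic equilibrium: replacing crust with seawater at the top is compensated by replacing crust with mantle at the base: d (ρ_c − ρ_w) = a (ρ_m − ρ_c).
a = d (ρ_c − ρ_w)/(ρ_m − ρ_c) = 5.281 km × 1.7/0.57 = 15.8 km.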